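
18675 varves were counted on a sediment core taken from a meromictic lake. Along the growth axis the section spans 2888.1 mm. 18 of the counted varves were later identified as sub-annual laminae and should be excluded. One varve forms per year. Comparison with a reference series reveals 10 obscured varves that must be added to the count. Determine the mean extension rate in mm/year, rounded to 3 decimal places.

0.155 mm/year

Adjusted count: 18675 − 18 + 10 = 18667 varves.
Mean rate = 2888.1 mm / 18667 years ≈ 0.155 mm/year.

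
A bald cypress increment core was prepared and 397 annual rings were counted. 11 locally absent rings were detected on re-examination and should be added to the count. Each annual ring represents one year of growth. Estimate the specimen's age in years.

408 years

True annual ring count = 397 + 11 = 408.
At one annual ring per year, that is 408 years.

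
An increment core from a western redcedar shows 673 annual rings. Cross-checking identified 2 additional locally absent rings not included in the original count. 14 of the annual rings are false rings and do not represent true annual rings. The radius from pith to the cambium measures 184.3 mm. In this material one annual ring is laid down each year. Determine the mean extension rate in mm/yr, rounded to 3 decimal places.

0.279 mm/yr

After corrections the count is 673 − 14 + 2 = 661 annual rings.
Extension rate ≈ 184.3 / 661 = 0.279 mm/yr.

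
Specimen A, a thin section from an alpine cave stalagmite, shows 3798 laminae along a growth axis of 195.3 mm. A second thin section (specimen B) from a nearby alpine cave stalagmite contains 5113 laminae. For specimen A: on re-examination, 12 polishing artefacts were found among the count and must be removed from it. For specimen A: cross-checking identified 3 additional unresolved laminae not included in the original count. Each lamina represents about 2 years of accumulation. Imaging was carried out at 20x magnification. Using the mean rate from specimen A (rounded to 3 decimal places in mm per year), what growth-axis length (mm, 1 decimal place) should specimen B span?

265.9 mm

Specimen A: after corrections the count is 3798 − 12 + 3 = 3789 laminae.
Specimen A: 3789 laminae at 2 years each span 3789 × 2 = 7578 years.
A: 195.3 mm over 7578 years gives 195.3 / 7578 ≈ 0.026 mm/yr.
Specimen B: 5113 laminae at 2 years each span 5113 × 2 = 10226 years. Length of B = 0.026 × 10226 = 265.9 mm.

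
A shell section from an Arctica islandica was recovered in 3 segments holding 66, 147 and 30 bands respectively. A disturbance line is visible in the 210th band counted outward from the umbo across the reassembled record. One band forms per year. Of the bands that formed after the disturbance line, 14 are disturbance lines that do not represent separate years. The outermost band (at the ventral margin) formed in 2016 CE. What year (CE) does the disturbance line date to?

Total bands = 66 + 147 + 30 = 243.
Between band 210 and the ventral margin there are 243 − 210 = 33 bands.
33 − 14 false = 19 true bands after the disturbance line.
The band at the ventral margin is 2016 CE, so the disturbance line dates to 2016 − 19 = 1997 CE.

1997 CE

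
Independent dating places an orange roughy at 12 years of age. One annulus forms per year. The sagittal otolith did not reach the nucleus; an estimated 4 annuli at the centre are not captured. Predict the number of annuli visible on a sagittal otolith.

8 annuli

Expected annuli over 12 years: 12.
12 − 4 missed = 8 annuli expected in the prepared section.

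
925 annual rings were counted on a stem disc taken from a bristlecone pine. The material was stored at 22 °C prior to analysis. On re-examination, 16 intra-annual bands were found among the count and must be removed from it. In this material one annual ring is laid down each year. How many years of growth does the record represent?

Adjusted count: 925 − 16 = 909 annual rings.
One annual ring per year makes the duration 909 years.

909 years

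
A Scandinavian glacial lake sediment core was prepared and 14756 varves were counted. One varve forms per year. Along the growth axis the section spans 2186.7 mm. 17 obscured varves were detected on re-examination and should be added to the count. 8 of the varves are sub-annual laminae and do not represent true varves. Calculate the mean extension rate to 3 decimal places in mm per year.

0.148 mm per year

Correcting the raw count gives 14756 − 8 + 17 = 14765 true varves.
Extension rate ≈ 2186.7 / 14765 = 0.148 mm per year.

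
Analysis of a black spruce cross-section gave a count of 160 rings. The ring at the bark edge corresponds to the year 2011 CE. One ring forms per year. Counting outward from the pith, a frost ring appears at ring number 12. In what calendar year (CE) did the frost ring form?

1863 CE

Between ring 12 and the bark edge there are 160 − 12 = 148 rings.
2011 − 148 = 1863 CE.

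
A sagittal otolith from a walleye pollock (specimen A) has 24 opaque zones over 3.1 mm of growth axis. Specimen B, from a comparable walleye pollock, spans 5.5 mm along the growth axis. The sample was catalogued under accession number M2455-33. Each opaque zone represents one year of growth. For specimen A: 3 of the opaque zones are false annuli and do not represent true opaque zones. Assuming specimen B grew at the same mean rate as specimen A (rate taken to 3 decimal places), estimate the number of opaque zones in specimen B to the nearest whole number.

37 opaque zones

Specimen A: after corrections the count is 24 − 3 = 21 opaque zones.
A: 3.1 mm over 21 years gives 3.1 / 21 ≈ 0.148 mm per year.
B spans 5.5 / 0.148 = 37.16 years ≈ 37 opaque zones.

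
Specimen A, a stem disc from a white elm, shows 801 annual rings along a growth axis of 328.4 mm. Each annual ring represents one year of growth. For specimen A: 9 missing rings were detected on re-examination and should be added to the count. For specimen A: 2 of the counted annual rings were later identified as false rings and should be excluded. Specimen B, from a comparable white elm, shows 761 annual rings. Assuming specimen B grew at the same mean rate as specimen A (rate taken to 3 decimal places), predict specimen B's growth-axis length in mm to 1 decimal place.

309.0 mm

Specimen A: adjusted count: 801 − 2 + 9 = 808 annual rings.
A: Mean rate = 328.4 mm / 808 years ≈ 0.406 mm per year.
For B, 0.406 mm/year × 761 years = 309.0 mm.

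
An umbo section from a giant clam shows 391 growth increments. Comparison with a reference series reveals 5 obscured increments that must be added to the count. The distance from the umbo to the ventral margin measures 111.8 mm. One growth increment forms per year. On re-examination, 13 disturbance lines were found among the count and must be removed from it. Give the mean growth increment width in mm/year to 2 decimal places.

0.29 mm/year

True growth increment count = 391 − 13 + 5 = 383.
Mean rate = 111.8 mm / 383 years ≈ 0.29 mm/year.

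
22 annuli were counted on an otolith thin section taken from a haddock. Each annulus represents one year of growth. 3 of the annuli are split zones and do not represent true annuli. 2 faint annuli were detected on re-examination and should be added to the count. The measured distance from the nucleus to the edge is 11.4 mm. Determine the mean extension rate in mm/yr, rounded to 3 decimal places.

0.543 mm/yr

Correcting the raw count gives 22 − 3 + 2 = 21 true annuli.
11.4 mm over 21 years gives 11.4 / 21 ≈ 0.543 mm/yr.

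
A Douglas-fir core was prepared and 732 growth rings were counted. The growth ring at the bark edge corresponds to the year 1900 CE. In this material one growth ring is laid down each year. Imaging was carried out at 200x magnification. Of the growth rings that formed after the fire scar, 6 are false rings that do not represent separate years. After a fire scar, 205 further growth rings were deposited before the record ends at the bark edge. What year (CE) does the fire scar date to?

1701 CE

There are 205 growth rings younger than the fire scar.
Excluding 6 false growth rings: 205 − 6 = 199.
Counting back 199 years from 1900 CE places the fire scar in 1900 − 199 = 1701 CE.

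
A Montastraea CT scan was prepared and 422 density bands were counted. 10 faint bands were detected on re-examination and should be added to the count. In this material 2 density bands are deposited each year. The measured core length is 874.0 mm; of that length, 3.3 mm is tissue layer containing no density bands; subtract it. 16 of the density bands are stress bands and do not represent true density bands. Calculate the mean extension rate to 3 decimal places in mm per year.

Correcting the raw count gives 422 − 16 + 10 = 416 true density bands.
Dividing by 2 density bands per year: 416 / 2 = 208 years.
Net length = 874.0 − 3.3 = 870.7 mm.
Extension rate ≈ 870.7 / 208 = 4.186 mm per year.

4.186 mm per year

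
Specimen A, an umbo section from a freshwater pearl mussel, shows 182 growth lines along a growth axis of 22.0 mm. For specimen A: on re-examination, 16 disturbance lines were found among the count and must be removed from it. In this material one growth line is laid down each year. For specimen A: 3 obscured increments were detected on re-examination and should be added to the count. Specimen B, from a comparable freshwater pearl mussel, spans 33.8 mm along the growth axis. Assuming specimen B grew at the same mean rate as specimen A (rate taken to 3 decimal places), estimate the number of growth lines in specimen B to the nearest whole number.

Specimen A: true growth line count = 182 − 16 + 3 = 169.
A: Extension rate ≈ 22.0 / 169 = 0.130 mm/yr.
Specimen B: 33.8 mm / 0.130 mm per year = 260.00 years ≈ 260 growth lines.

260 growth lines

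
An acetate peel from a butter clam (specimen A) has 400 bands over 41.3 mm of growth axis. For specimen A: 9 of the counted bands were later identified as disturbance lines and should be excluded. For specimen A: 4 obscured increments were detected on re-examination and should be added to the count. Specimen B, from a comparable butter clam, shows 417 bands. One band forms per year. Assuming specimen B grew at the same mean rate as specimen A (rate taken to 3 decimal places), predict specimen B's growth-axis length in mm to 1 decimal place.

Specimen A: correcting the raw count gives 400 − 9 + 4 = 395 true bands.
A: Mean rate = 41.3 mm / 395 years ≈ 0.105 mm per year.
For B, 0.105 mm/year × 417 years = 43.8 mm.

43.8 mm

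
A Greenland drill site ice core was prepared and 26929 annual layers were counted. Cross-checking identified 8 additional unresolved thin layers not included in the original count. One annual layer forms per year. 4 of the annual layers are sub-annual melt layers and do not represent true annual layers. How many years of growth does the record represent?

26933 years

After corrections the count is 26929 − 4 + 8 = 26933 annual layers.
With a one-to-one annual layer periodicity this is 26933 years.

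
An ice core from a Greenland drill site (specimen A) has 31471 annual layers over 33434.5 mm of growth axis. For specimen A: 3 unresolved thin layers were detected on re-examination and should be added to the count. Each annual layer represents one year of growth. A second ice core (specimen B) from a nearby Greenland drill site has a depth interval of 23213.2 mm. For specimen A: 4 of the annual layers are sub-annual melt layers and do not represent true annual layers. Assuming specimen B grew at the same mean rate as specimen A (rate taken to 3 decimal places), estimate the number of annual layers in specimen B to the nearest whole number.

Specimen A: adjusted count: 31471 − 4 + 3 = 31470 annual layers.
A: 33434.5 mm over 31470 years gives 33434.5 / 31470 ≈ 1.062 mm/yr.
B spans 23213.2 / 1.062 = 21858.00 years ≈ 21858 annual layers.

21858 annual layers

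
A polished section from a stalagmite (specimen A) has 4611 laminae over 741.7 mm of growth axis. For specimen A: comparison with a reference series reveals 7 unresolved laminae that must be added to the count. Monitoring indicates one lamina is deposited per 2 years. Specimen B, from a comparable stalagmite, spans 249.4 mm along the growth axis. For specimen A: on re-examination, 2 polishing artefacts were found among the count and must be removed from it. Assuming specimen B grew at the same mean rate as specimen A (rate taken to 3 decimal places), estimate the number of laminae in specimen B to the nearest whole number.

Specimen A: adjusted count: 4611 − 2 + 7 = 4616 laminae.
Specimen A: multiplying by 2 years per lamina: 4616 × 2 = 9232 years.
A: Extension rate ≈ 741.7 / 9232 = 0.080 mm per year.
B spans 249.4 / 0.080 = 3117.50 years; at 2 years per lamina that is 3117.50 / 2 ≈ 1559 laminae.

1559 laminae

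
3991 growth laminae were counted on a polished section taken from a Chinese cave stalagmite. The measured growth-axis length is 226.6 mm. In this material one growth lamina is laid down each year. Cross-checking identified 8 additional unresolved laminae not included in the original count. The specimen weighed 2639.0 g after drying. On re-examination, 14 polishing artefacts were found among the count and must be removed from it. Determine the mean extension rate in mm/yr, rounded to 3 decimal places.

True growth lamina count = 3991 − 14 + 8 = 3985.
Extension rate ≈ 226.6 / 3985 = 0.057 mm/yr.

0.057 mm/yr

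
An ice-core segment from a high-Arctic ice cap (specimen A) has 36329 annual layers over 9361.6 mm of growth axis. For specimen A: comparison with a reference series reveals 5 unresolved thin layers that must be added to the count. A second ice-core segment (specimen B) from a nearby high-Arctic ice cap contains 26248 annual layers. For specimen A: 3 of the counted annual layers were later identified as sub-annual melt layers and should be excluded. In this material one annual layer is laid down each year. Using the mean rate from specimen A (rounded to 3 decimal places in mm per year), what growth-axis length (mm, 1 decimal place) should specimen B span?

6772.0 mm

Specimen A: true annual layer count = 36329 − 3 + 5 = 36331.
A: Mean rate = 9361.6 mm / 36331 years ≈ 0.258 mm per year.
For B, 0.258 mm/year × 26248 years = 6772.0 mm.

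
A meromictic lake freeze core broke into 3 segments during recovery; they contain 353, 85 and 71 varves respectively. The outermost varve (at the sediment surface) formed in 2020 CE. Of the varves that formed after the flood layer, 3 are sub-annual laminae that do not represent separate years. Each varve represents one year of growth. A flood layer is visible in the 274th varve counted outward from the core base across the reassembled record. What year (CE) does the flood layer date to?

Total varves = 353 + 85 + 71 = 509.
Between varve 274 and the sediment surface there are 509 − 274 = 235 varves.
235 − 3 false = 232 true varves after the flood layer.
The varve at the sediment surface is 2020 CE, so the flood layer dates to 2020 − 232 = 1788 CE.

1788 CE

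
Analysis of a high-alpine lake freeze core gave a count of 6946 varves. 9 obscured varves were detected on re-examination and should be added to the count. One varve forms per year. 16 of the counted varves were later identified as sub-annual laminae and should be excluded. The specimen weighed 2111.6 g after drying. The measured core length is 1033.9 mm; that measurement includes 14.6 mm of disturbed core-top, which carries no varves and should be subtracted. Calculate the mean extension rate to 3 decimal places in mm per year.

0.147 mm per year

After corrections the count is 6946 − 16 + 9 = 6939 varves.
Net length = 1033.9 − 14.6 = 1019.3 mm.
Mean rate = 1019.3 mm / 6939 years ≈ 0.147 mm per year.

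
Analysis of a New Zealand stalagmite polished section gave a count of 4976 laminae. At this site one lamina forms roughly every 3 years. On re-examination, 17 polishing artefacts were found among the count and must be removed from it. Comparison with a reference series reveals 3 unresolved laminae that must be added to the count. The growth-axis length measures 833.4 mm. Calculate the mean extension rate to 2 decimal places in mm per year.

0.06 mm per year

True lamina count = 4976 − 17 + 3 = 4962.
Multiplying by 3 years per lamina: 4962 × 3 = 14886 years.
Mean rate = 833.4 mm / 14886 years ≈ 0.06 mm per year.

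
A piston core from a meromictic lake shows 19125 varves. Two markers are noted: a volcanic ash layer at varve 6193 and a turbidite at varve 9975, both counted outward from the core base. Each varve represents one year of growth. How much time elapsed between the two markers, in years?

3782 years

9975 − 6193 = 3782 varves lie between the two events.
One varve per year makes the interval 3782 years.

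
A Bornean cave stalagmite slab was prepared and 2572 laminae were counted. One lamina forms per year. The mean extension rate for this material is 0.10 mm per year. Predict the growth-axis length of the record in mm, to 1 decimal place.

2572 years of growth are recorded.
Length ≈ 0.10 × 2572 = 257.2 mm.

257.2 mm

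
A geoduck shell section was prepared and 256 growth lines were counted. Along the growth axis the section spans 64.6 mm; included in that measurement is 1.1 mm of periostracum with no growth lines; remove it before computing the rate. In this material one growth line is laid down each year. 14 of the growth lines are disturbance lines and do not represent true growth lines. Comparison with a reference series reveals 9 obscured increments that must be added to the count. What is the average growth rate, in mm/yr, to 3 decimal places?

Adjusted count: 256 − 14 + 9 = 251 growth lines.
Removing the 1.1 mm offcut leaves 64.6 − 1.1 = 63.5 mm.
63.5 mm over 251 years gives 63.5 / 251 ≈ 0.253 mm/yr.

0.253 mm/yr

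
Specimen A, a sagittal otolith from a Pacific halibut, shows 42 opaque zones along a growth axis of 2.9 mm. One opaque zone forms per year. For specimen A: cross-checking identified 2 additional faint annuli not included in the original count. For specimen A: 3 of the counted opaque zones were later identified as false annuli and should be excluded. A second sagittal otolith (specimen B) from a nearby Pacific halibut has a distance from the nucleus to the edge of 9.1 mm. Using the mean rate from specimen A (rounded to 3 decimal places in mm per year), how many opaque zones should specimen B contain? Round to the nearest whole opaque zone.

128 opaque zones

Specimen A: adjusted count: 42 − 3 + 2 = 41 opaque zones.
A: Extension rate ≈ 2.9 / 41 = 0.071 mm/yr.
For B, 9.1 / 0.071 = 128.17 years ≈ 128 opaque zones.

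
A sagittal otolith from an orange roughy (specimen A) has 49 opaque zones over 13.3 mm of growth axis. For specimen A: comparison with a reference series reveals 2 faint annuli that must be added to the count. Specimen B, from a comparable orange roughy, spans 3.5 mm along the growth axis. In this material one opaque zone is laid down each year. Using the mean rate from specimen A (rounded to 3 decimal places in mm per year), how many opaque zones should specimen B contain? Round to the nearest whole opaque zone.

13 opaque zones

Specimen A: after corrections the count is 49 + 2 = 51 opaque zones.
A: 13.3 mm over 51 years gives 13.3 / 51 ≈ 0.261 mm/year.
Specimen B: 3.5 mm / 0.261 mm per year = 13.41 years ≈ 13 opaque zones.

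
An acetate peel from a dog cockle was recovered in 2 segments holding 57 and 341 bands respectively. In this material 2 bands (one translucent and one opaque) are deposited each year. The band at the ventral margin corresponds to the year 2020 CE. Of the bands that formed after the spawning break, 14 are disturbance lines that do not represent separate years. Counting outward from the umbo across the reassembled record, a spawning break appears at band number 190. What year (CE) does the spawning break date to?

1923 CE

Total bands = 57 + 341 = 398.
Between band 190 and the ventral margin there are 398 − 190 = 208 bands.
Excluding 14 false bands: 208 − 14 = 194.
194 bands at 2 per year is 194 / 2 = 97 years.
2020 − 97 = 1923 CE.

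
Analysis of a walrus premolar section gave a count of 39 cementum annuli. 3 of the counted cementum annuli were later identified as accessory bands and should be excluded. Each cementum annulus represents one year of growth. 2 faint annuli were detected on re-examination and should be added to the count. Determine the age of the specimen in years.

After corrections the count is 39 − 3 + 2 = 38 cementum annuli.
With a one-to-one cementum annulus periodicity this is 38 years.

38 years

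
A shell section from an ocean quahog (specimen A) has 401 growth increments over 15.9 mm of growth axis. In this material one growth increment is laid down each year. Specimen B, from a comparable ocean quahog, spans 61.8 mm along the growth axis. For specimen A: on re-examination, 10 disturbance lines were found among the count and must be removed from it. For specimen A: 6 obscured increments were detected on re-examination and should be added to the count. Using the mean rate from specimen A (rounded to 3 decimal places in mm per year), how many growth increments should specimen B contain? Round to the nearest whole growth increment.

1545 growth increments

Specimen A: correcting the raw count gives 401 − 10 + 6 = 397 true growth increments.
A: Mean rate = 15.9 mm / 397 years ≈ 0.040 mm/yr.
Specimen B: 61.8 mm / 0.040 mm per year = 1545.00 years ≈ 1545 growth increments.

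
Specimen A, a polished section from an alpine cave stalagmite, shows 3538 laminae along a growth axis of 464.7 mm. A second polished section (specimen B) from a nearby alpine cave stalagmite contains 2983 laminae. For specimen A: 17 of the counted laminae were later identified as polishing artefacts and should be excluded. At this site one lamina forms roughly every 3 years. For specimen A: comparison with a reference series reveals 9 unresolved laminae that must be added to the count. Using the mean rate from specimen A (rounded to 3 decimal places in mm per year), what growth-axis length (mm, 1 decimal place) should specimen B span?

Specimen A: true lamina count = 3538 − 17 + 9 = 3530.
Specimen A: multiplying by 3 years per lamina: 3530 × 3 = 10590 years.
A: Extension rate ≈ 464.7 / 10590 = 0.044 mm per year.
Specimen B: 2983 laminae at 3 years each span 2983 × 3 = 8949 years. Length of B = 0.044 × 8949 = 393.8 mm.

393.8 mm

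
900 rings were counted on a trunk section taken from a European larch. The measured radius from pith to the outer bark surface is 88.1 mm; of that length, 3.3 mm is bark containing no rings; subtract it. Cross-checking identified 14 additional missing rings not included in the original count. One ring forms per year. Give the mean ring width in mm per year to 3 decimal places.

0.093 mm per year

Correcting the raw count gives 900 + 14 = 914 true rings.
Net length = 88.1 − 3.3 = 84.8 mm.
Mean rate = 84.8 mm / 914 years ≈ 0.093 mm per year.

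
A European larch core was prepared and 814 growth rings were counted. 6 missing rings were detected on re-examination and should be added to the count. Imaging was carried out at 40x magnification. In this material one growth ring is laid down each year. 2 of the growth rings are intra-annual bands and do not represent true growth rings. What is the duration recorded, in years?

True growth ring count = 814 − 2 + 6 = 818.
With a one-to-one growth ring periodicity this is 818 years.

818 years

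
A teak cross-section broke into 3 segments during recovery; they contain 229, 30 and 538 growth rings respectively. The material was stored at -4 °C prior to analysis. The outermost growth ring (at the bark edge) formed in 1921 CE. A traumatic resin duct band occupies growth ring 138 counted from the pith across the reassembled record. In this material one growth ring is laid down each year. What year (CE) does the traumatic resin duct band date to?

1262 CE

Total growth rings = 229 + 30 + 538 = 797.
The traumatic resin duct band sits at growth ring 138 from the pith, so 797 − 138 = 659 growth rings formed after it.
Counting back 659 years from 1921 CE places the traumatic resin duct band in 1921 − 659 = 1262 CE.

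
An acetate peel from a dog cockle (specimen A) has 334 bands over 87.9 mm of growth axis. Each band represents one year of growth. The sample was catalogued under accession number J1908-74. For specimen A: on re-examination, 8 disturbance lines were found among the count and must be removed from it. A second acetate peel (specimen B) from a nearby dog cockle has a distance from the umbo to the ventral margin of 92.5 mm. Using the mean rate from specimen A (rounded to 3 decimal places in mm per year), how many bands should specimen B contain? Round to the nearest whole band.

343 bands

Specimen A: true band count = 334 − 8 = 326.
A: 87.9 mm over 326 years gives 87.9 / 326 ≈ 0.270 mm/year.
For B, 92.5 / 0.270 = 342.59 years ≈ 343 bands.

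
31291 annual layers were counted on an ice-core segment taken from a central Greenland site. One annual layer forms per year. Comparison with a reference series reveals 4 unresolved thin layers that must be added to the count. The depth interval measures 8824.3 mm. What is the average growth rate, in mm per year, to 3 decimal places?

After corrections the count is 31291 + 4 = 31295 annual layers.
8824.3 mm over 31295 years gives 8824.3 / 31295 ≈ 0.282 mm per year.

0.282 mm per year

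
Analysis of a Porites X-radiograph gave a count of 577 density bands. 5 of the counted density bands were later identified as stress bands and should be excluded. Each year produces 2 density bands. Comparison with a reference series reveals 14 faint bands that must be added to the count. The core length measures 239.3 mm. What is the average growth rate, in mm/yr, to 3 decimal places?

0.817 mm/yr

After corrections the count is 577 − 5 + 14 = 586 density bands.
With 2 density bands per year, 586 / 2 = 293 years.
Mean rate = 239.3 mm / 293 years ≈ 0.817 mm/yr.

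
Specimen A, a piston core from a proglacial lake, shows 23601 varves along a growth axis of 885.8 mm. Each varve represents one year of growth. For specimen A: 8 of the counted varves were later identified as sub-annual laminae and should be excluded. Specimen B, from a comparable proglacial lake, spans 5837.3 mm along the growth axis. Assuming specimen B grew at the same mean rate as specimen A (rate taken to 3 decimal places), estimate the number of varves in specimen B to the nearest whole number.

Specimen A: adjusted count: 23601 − 8 = 23593 varves.
A: Mean rate = 885.8 mm / 23593 years ≈ 0.038 mm/year.
Specimen B: 5837.3 mm / 0.038 mm per year = 153613.16 years ≈ 153613 varves.

153613 varves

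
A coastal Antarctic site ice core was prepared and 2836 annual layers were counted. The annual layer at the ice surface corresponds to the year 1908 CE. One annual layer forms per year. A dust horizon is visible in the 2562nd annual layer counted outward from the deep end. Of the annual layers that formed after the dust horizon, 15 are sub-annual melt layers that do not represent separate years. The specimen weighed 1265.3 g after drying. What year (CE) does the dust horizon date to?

1649 CE

Between annual layer 2562 and the ice surface there are 2836 − 2562 = 274 annual layers.
274 − 15 false = 259 true annual layers after the dust horizon.
Counting back 259 years from 1908 CE places the dust horizon in 1908 − 259 = 1649 CE.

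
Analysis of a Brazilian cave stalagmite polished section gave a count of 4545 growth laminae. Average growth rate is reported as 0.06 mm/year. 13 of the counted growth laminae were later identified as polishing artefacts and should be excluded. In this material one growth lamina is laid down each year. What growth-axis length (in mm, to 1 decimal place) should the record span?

True growth lamina count = 4545 − 13 = 4532.
4532 years at 0.06 mm/year gives 0.06 × 4532 = 271.9 mm.

271.9 mm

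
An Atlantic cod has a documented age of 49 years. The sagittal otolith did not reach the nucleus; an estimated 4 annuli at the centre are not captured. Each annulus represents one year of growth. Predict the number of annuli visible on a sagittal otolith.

45 annuli

One annulus per year gives 49 annuli over 49 years.
49 − 4 missed = 45 annuli expected in the prepared section.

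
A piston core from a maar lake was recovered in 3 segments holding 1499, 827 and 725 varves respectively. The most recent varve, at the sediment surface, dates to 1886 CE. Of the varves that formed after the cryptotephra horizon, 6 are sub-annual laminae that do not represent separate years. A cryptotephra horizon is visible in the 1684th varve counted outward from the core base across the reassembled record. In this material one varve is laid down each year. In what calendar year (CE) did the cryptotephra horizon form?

525 CE

Total varves = 1499 + 827 + 725 = 3051.
Between varve 1684 and the sediment surface there are 3051 − 1684 = 1367 varves.
1367 − 6 false = 1361 true varves after the cryptotephra horizon.
1886 − 1361 = 525 CE.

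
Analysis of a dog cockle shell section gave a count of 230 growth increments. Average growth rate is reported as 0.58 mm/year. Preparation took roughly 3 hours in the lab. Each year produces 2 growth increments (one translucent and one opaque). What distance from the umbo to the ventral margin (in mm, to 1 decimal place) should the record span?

With 2 growth increments per year, 230 / 2 = 115 years.
Predicted length = 0.58 mm/year × 115 years = 66.7 mm.

66.7 mm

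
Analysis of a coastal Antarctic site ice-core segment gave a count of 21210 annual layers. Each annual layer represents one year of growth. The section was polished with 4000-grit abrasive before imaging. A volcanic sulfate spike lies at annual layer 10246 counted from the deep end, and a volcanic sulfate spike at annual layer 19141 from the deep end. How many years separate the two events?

Separation: 19141 − 10246 = 8895 annual layers.
At one annual layer per year, 8895 years elapsed between them.

8895 years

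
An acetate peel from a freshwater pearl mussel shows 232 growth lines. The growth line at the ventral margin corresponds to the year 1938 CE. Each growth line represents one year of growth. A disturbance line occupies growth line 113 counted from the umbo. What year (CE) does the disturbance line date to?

1819 CE

The disturbance line sits at growth line 113 from the umbo, so 232 − 113 = 119 growth lines formed after it.
Counting back 119 years from 1938 CE places the disturbance line in 1938 − 119 = 1819 CE.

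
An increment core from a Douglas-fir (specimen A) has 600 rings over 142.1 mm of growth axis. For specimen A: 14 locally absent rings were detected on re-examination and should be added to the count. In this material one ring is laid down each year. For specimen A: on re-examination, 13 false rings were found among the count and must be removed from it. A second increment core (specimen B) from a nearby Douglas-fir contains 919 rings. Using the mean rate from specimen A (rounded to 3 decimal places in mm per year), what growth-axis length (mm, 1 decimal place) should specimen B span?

Specimen A: true ring count = 600 − 13 + 14 = 601.
A: 142.1 mm over 601 years gives 142.1 / 601 ≈ 0.236 mm/yr.
B's length ≈ 0.236 × 919 = 216.9 mm.

216.9 mm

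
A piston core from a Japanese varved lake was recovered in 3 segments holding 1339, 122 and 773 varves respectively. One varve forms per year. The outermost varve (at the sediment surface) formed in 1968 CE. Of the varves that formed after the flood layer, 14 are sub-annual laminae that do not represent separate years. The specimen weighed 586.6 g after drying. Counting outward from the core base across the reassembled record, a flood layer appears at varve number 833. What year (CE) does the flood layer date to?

581 CE

Total varves = 1339 + 122 + 773 = 2234.
The flood layer sits at varve 833 from the core base, so 2234 − 833 = 1401 varves formed after it.
1401 − 14 false = 1387 true varves after the flood layer.
Counting back 1387 years from 1968 CE places the flood layer in 1968 − 1387 = 581 CE.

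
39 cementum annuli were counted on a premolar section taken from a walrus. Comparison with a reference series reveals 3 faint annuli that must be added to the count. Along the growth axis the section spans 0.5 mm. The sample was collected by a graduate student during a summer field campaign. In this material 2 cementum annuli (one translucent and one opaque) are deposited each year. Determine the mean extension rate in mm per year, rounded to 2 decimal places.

True cementum annulus count = 39 + 3 = 42.
Dividing by 2 cementum annuli per year: 42 / 2 = 21 years.
Mean rate = 0.5 mm / 21 years ≈ 0.02 mm per year.

0.02 mm per year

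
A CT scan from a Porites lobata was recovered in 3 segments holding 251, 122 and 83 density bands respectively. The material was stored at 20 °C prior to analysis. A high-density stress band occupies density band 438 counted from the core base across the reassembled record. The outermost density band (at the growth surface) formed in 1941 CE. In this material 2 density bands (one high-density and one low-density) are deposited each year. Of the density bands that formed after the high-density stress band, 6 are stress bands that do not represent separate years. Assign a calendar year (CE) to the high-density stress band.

Total density bands = 251 + 122 + 83 = 456.
456 − 438 = 18 density bands lie beyond the high-density stress band toward the growth surface.
Excluding 6 false density bands: 18 − 6 = 12.
12 density bands at 2 per year is 12 / 2 = 6 years.
The density band at the growth surface is 1941 CE, so the high-density stress band dates to 1941 − 6 = 1935 CE.

1935 CE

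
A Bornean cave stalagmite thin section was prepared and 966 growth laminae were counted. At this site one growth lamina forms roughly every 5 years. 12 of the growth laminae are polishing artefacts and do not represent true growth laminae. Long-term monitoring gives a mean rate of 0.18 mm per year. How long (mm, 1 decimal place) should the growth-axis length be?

After corrections the count is 966 − 12 = 954 growth laminae.
At 5 years per growth lamina, 954 × 5 = 4770 years.
4770 years at 0.18 mm/year gives 0.18 × 4770 = 858.6 mm.

858.6 mm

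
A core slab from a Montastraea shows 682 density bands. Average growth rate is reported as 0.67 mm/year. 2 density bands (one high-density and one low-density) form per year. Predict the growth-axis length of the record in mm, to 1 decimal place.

228.5 mm

With 2 density bands per year, 682 / 2 = 341 years.
Predicted length = 0.67 mm/year × 341 years = 228.5 mm.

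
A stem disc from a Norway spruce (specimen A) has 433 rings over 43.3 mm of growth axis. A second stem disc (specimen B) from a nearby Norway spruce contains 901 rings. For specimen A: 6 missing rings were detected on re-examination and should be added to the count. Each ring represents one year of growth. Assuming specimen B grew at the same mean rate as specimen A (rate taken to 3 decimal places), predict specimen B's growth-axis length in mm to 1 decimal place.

Specimen A: correcting the raw count gives 433 + 6 = 439 true rings.
A: 43.3 mm over 439 years gives 43.3 / 439 ≈ 0.099 mm per year.
Length of B = 0.099 × 901 = 89.2 mm.

89.2 mm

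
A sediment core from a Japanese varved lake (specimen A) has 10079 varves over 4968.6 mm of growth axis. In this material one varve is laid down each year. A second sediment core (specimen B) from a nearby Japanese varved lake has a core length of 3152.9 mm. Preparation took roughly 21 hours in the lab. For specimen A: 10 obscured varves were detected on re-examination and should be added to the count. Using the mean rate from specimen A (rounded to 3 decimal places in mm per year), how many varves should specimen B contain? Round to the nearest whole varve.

6408 varves

Specimen A: after corrections the count is 10079 + 10 = 10089 varves.
A: Mean rate = 4968.6 mm / 10089 years ≈ 0.492 mm per year.
B spans 3152.9 / 0.492 = 6408.33 years ≈ 6408 varves.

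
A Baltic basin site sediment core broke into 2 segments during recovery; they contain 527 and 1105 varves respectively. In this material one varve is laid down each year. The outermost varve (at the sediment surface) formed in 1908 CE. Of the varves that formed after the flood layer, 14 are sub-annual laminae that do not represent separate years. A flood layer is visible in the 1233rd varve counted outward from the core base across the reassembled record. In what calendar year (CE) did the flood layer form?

Total varves = 527 + 1105 = 1632.
1632 − 1233 = 399 varves lie beyond the flood layer toward the sediment surface.
399 − 14 false = 385 true varves after the flood layer.
1908 − 385 = 1523 CE.

1523 CE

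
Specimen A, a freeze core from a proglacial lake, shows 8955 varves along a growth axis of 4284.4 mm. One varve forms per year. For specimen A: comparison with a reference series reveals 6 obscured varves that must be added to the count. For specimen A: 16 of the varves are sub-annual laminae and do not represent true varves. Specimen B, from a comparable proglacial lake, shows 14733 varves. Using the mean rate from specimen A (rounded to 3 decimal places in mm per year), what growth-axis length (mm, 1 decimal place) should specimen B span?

7057.1 mm

Specimen A: after corrections the count is 8955 − 16 + 6 = 8945 varves.
A: 4284.4 mm over 8945 years gives 4284.4 / 8945 ≈ 0.479 mm/year.
For B, 0.479 mm/year × 14733 years = 7057.1 mm.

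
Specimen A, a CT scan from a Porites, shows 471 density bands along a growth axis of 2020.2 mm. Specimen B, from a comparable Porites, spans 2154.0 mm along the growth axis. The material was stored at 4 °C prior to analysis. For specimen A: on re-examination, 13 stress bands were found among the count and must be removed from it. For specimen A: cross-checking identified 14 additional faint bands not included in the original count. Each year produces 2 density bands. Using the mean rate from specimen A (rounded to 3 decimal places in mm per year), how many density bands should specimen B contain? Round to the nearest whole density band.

Specimen A: adjusted count: 471 − 13 + 14 = 472 density bands.
Specimen A: 472 density bands at 2 per year is 472 / 2 = 236 years.
A: Extension rate ≈ 2020.2 / 236 = 8.560 mm/yr.
B spans 2154.0 / 8.560 = 251.64 years; at 2 density bands per year that is 251.64 × 2 ≈ 503 density bands.

503 density bands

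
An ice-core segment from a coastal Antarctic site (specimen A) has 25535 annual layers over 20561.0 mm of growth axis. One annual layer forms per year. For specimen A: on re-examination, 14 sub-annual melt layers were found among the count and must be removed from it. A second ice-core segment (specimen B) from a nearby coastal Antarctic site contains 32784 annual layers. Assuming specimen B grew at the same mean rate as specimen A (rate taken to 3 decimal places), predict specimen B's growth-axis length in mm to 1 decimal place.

26423.9 mm

Specimen A: after corrections the count is 25535 − 14 = 25521 annual layers.
A: Mean rate = 20561.0 mm / 25521 years ≈ 0.806 mm/year.
For B, 0.806 mm/year × 32784 years = 26423.9 mm.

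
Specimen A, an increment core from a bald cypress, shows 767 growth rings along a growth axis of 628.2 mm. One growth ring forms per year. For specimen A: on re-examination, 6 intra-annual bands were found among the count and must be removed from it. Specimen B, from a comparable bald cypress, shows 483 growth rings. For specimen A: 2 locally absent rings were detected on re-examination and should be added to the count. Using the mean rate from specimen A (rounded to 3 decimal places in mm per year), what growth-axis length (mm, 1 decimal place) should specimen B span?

397.5 mm

Specimen A: true growth ring count = 767 − 6 + 2 = 763.
A: 628.2 mm over 763 years gives 628.2 / 763 ≈ 0.823 mm/year.
For B, 0.823 mm/year × 483 years = 397.5 mm.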